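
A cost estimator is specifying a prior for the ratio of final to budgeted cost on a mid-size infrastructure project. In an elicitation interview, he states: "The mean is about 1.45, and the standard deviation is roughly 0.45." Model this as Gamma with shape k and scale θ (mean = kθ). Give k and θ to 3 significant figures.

For Gamma(k, scale θ): mean = kθ, variance = kθ², so CV = 1/√k.
CV = SD/mean = 0.45/1.45 = 0.3103, hence k = 1/CV² = 10.4.
Then θ = mean/k = 1.45/10.4 = 0.14.

k ≈ 10.4, θ ≈ 0.14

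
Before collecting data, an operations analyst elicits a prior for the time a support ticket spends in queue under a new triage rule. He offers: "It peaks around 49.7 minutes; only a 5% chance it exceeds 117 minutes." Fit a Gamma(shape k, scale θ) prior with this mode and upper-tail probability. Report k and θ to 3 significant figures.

k ≈ 4.73, θ ≈ 13.3

Gamma(k,θ) with k>1 has mode (k−1)θ, so θ = 49.7/(k−1).
Need P(X < 117) = 0.95 with θ tied to k this way. Start at k = 2, θ = 49.7: P(X<117) ≈ 0.681.
Too low — raise k to concentrate. Iterating converges to k ≈ 4.73.
Then θ = 49.7/(4.73−1) ≈ 13.3.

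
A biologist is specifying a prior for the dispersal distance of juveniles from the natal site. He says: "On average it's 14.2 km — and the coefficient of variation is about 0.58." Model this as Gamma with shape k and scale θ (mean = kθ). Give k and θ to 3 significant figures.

For Gamma(k, scale θ): mean = kθ, variance = kθ², so CV = 1/√k.
CV = 0.58, hence k = 1/CV² = 2.97.
Then θ = mean/k = 14.2/2.97 = 4.78.

k ≈ 2.97, θ ≈ 4.78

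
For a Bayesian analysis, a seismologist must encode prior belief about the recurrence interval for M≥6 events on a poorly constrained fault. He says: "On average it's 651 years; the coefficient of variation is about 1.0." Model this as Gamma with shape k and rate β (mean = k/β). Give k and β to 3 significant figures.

k ≈ 1, β ≈ 0.00154

For Gamma(k, rate β): mean = k/β, variance = k/β², so CV = 1/√k.
CV = 1.0, hence k = 1/CV² = 1.
Then β = k/mean = 1/651 = 0.00154.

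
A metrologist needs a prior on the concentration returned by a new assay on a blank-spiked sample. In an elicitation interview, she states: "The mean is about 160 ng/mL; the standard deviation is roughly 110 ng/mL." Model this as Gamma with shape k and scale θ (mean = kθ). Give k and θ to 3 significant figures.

k ≈ 2.12, θ ≈ 75.6

For Gamma(k, scale θ): mean = kθ, variance = kθ², so CV = 1/√k.
CV = SD/mean = 110/160 = 0.6875, hence k = 1/CV² = 2.12.
Then θ = mean/k = 160/2.12 = 75.6.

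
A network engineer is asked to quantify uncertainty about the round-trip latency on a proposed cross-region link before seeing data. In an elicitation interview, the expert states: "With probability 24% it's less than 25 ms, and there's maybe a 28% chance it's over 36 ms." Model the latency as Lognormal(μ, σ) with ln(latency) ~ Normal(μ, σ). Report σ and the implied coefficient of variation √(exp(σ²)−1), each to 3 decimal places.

If T ~ Lognormal(μ,σ) then ln T ~ Normal(μ,σ), so the p-quantile of ln T is μ + z_p·σ.
ln(25) = 3.219 and ln(36) = 3.584; z_{0.24} = -0.7063, z_{0.72} = 0.5828.
σ = (3.584 − 3.219)/(0.5828 − (-0.7063)) = 0.283.
μ = 3.219 − (-0.7063)·0.283 = 3.419.
CV = √(exp(σ²)−1) = √(exp(0.0800)−1) = 0.289.

σ ≈ 0.283, CV ≈ 0.289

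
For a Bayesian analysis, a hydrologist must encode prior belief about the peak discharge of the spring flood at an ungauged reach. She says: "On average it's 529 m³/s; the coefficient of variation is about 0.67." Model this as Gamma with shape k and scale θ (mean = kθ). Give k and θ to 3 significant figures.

k ≈ 2.23, θ ≈ 237

For Gamma(k, scale θ): mean = kθ, variance = kθ², so CV = 1/√k.
CV = 0.67, hence k = 1/CV² = 2.23.
Then θ = mean/k = 529/2.23 = 237.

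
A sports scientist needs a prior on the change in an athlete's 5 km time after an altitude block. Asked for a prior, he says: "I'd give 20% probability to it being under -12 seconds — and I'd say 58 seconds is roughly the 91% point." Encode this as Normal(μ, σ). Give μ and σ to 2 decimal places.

μ = 15.00, σ = 32.08

For Normal(μ,σ), the p-quantile is μ + z_p·σ. Here z_{0.2} = -0.8416, z_{0.91} = 1.341.
So -12 = μ − 0.8416σ and 58 = μ + 1.341σ.
Subtracting: σ = (58 − -12)/(1.341 − (-0.8416)) = 32.08.
Then μ = -12 − (-0.8416)·32.08 = 15.00.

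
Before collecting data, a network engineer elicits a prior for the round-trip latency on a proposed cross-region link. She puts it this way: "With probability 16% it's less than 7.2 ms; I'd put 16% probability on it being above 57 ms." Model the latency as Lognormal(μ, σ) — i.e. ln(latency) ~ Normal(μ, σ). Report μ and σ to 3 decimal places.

If T ~ Lognormal(μ,σ) then ln T ~ Normal(μ,σ), so the p-quantile of ln T is μ + z_p·σ.
ln(7.2) = 1.974 and ln(57) = 4.043; z_{0.16} = -0.9945, z_{0.84} = 0.9945.
σ = (4.043 − 1.974)/(0.9945 − (-0.9945)) = 1.040.
μ = 1.974 − (-0.9945)·1.040 = 3.009.

μ ≈ 3.009, σ ≈ 1.040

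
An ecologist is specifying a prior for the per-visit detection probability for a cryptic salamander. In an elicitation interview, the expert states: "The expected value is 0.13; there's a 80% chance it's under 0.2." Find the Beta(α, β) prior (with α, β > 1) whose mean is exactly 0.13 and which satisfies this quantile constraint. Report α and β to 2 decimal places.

α ≈ 1.62, β ≈ 10.82

With mean 0.13 fixed, write α = 0.13s, β = 0.87s where s = α+β.
Need P(θ < 0.2) = 0.8 under Beta(0.13s, 0.87s). Normal approximation: (q−m)/√(m(1−m)/s) ≈ z_{0.8} = 0.842, so s ≈ 0.13·0.87·(0.842)²/(0.2−0.13)² = 16.3.
At s = 16.3: P(θ<0.2) ≈ 0.819. Adjusting to match 0.8 gives s ≈ 12.44.
So α = 0.13·12.44 ≈ 1.62, β = 0.87·12.44 ≈ 10.82.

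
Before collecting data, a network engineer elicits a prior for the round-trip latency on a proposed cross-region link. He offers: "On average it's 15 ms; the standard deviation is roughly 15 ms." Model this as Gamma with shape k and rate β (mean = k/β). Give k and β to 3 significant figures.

For Gamma(k, rate β): mean = k/β, variance = k/β², so CV = 1/√k.
CV = SD/mean = 15/15 = 1, hence k = 1/CV² = 1.
Then β = k/mean = 1/15 = 0.0667.

k ≈ 1, β ≈ 0.0667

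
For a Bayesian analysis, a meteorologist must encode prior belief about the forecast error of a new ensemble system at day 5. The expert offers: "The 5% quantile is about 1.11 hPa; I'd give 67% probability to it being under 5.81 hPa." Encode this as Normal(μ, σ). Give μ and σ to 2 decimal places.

μ = 4.82, σ = 2.25

The p-quantile of Normal(μ,σ) is μ + z_p·σ, with z_{0.05} = -1.645 and z_{0.67} = 0.4399.
Eliminate σ: μ = (z₂·x₁ − z₁·x₂)/(z₂ − z₁) = (0.4399·1.11 − (-1.645)·5.81)/2.085 = 4.82.
Then σ = (x₂ − x₁)/(z₂ − z₁) = (5.81 − 1.11)/2.085 = 2.25.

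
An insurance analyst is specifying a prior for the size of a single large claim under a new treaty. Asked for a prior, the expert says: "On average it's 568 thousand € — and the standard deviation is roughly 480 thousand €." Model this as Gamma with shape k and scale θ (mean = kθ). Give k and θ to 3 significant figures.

k ≈ 1.4, θ ≈ 406

For Gamma(k, scale θ): mean = kθ, variance = kθ², so CV = 1/√k.
CV = SD/mean = 480/568 = 0.8451, hence k = 1/CV² = 1.4.
Then θ = mean/k = 568/1.4 = 406.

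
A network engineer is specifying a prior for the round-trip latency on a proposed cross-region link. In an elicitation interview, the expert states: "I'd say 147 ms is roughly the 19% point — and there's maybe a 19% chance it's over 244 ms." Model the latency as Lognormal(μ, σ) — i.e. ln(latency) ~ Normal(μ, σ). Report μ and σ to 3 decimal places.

μ ≈ 5.244, σ ≈ 0.289

If T ~ Lognormal(μ,σ) then ln T ~ Normal(μ,σ), so the p-quantile of ln T is μ + z_p·σ.
ln(147) = 4.99 and ln(244) = 5.497; z_{0.19} = -0.8779, z_{0.81} = 0.8779.
σ = (5.497 − 4.99)/(0.8779 − (-0.8779)) = 0.289.
μ = 4.99 − (-0.8779)·0.289 = 5.244.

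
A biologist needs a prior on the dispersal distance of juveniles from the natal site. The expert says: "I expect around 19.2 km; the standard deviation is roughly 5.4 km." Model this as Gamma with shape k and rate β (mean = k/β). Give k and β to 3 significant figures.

k ≈ 12.6, β ≈ 0.658

For Gamma(k, rate β): mean = k/β, variance = k/β², so CV = 1/√k.
CV = SD/mean = 5.4/19.2 = 0.2813, hence k = 1/CV² = 12.6.
Then β = k/mean = 12.6/19.2 = 0.658.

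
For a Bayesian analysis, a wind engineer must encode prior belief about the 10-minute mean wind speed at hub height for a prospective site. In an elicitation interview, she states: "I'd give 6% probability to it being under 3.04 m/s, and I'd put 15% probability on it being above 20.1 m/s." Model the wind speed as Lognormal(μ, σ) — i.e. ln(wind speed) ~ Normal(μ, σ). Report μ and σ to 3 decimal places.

μ ≈ 2.245, σ ≈ 0.729

If T ~ Lognormal(μ,σ) then ln T ~ Normal(μ,σ), so the p-quantile of ln T is μ + z_p·σ.
ln(3.04) = 1.112 and ln(20.1) = 3.001; z_{0.06} = -1.555, z_{0.85} = 1.036.
σ = (3.001 − 1.112)/(1.036 − (-1.555)) = 0.729.
μ = 1.112 − (-1.555)·0.729 = 2.245.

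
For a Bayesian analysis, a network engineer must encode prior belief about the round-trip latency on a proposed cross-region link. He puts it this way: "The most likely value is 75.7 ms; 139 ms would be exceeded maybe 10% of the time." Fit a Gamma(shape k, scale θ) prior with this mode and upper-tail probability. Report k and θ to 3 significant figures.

Gamma(k,θ) with k>1 has mode (k−1)θ, so θ = 75.7/(k−1).
Need P(X < 139) = 0.9 with θ tied to k this way. Start at k = 2, θ = 75.7: P(X<139) ≈ 0.548.
Too low — raise k to concentrate. Iterating converges to k ≈ 6.16.
Then θ = 75.7/(6.16−1) ≈ 14.7.

k ≈ 6.16, θ ≈ 14.7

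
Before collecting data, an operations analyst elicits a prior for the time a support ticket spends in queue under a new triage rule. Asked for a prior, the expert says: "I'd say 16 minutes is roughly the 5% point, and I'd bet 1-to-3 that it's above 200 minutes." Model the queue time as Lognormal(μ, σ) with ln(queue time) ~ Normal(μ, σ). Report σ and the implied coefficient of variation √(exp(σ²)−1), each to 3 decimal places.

σ ≈ 1.089, CV ≈ 1.508

If T ~ Lognormal(μ,σ) then ln T ~ Normal(μ,σ), so the p-quantile of ln T is μ + z_p·σ.
ln(16) = 2.773 and ln(200) = 5.298; z_{0.05} = -1.645, z_{0.75} = 0.6745.
σ = (5.298 − 2.773)/(0.6745 − (-1.645)) = 1.089.
μ = 2.773 − (-1.645)·1.089 = 4.564.
CV = √(exp(σ²)−1) = √(exp(1.1859)−1) = 1.508.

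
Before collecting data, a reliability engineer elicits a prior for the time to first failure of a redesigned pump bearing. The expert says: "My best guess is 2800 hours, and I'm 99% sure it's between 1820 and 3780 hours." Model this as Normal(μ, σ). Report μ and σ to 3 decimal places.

μ = 2800.000, σ = 380.460

A symmetric 99% interval runs μ ± z·σ with z = 2.576.
Half-width = 980, so σ = 980/2.576 = 380.460.
μ is the stated best guess, 2800.000.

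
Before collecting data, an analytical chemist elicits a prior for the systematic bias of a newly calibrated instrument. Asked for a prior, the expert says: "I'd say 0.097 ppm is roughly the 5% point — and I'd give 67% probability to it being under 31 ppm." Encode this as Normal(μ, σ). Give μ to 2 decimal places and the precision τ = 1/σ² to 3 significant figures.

For Normal(μ,σ), the p-quantile is μ + z_p·σ. Here z_{0.05} = -1.645, z_{0.67} = 0.4399.
So 0.097 = μ − 1.645σ and 31 = μ + 0.4399σ.
Subtracting: σ = (31 − 0.097)/(0.4399 − (-1.645)) = 14.82.
Then μ = 0.097 − (-1.645)·14.82 = 24.48.
Precision τ = 1/σ² = 1/14.82² = 0.00455.

μ = 24.48, τ = 0.00455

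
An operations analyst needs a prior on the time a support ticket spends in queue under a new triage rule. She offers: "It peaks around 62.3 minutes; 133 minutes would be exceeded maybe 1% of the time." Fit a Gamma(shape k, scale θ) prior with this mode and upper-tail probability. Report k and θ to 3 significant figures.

k ≈ 9.43, θ ≈ 7.39

Gamma(k,θ) with k>1 has mode (k−1)θ, so θ = 62.3/(k−1).
Need P(X < 133) = 0.99 with θ tied to k this way. Start at k = 2, θ = 62.3: P(X<133) ≈ 0.629.
Too low — raise k to concentrate. Iterating converges to k ≈ 9.43.
Then θ = 62.3/(9.43−1) ≈ 7.39.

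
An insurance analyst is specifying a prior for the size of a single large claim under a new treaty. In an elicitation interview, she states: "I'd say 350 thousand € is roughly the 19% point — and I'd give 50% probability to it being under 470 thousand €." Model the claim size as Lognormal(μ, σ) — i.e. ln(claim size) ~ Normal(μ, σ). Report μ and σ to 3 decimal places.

μ ≈ 6.153, σ ≈ 0.336

If T ~ Lognormal(μ,σ) then ln T ~ Normal(μ,σ), so the p-quantile of ln T is μ + z_p·σ.
ln(350) = 5.858 and ln(470) = 6.153; z_{0.19} = -0.8779, z_{0.5} = 0.
σ = (6.153 − 5.858)/(0 − (-0.8779)) = 0.336.
μ = 5.858 − (-0.8779)·0.336 = 6.153.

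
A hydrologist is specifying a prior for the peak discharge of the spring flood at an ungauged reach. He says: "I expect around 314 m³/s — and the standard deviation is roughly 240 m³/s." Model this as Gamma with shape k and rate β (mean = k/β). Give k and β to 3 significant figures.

k ≈ 1.71, β ≈ 0.00545

For Gamma(k, rate β): mean = k/β, variance = k/β², so CV = 1/√k.
CV = SD/mean = 240/314 = 0.7643, hence k = 1/CV² = 1.71.
Then β = k/mean = 1.71/314 = 0.00545.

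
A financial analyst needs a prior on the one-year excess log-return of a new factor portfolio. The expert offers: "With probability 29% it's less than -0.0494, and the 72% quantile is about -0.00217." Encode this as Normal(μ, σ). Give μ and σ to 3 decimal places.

μ = -0.026, σ = 0.042

For Normal(μ,σ), the p-quantile is μ + z_p·σ. Here z_{0.29} = -0.5534, z_{0.72} = 0.5828.
So -0.0494 = μ − 0.5534σ and -0.00217 = μ + 0.5828σ.
Subtracting: σ = (-0.00217 − -0.0494)/(0.5828 − (-0.5534)) = 0.042.
Then μ = -0.0494 − (-0.5534)·0.042 = -0.026.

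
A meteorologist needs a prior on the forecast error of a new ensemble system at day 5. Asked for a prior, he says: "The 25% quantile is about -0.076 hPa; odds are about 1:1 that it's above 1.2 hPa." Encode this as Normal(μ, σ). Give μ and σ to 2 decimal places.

μ = 1.20, σ = 1.89

The p-quantile of Normal(μ,σ) is μ + z_p·σ, with z_{0.25} = -0.6745 and z_{0.5} = 0.
Eliminate σ: μ = (z₂·x₁ − z₁·x₂)/(z₂ − z₁) = (0·-0.076 − (-0.6745)·1.2)/0.6745 = 1.20.
Then σ = (x₂ − x₁)/(z₂ − z₁) = (1.2 − -0.076)/0.6745 = 1.89.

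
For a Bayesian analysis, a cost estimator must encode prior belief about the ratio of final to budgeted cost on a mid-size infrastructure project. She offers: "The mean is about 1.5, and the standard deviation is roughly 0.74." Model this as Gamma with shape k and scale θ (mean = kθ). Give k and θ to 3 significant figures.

k ≈ 4.11, θ ≈ 0.365

For Gamma(k, scale θ): mean = kθ, variance = kθ², so CV = 1/√k.
CV = SD/mean = 0.74/1.5 = 0.4933, hence k = 1/CV² = 4.11.
Then θ = mean/k = 1.5/4.11 = 0.365.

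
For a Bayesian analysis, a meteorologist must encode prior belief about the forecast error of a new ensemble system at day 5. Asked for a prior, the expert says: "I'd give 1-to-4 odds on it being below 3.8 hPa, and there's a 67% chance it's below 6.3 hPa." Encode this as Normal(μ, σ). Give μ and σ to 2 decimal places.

μ = 5.44, σ = 1.95

The p-quantile of Normal(μ,σ) is μ + z_p·σ, with z_{0.2} = -0.8416 and z_{0.67} = 0.4399.
Eliminate σ: μ = (z₂·x₁ − z₁·x₂)/(z₂ − z₁) = (0.4399·3.8 − (-0.8416)·6.3)/1.282 = 5.44.
Then σ = (x₂ − x₁)/(z₂ − z₁) = (6.3 − 3.8)/1.282 = 1.95.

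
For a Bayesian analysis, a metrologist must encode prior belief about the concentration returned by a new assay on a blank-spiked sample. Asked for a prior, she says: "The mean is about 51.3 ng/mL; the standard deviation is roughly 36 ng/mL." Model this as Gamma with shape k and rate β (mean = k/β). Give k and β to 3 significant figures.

k ≈ 2.03, β ≈ 0.0396

For Gamma(k, rate β): mean = k/β, variance = k/β², so CV = 1/√k.
CV = SD/mean = 36/51.3 = 0.7018, hence k = 1/CV² = 2.03.
Then β = k/mean = 2.03/51.3 = 0.0396.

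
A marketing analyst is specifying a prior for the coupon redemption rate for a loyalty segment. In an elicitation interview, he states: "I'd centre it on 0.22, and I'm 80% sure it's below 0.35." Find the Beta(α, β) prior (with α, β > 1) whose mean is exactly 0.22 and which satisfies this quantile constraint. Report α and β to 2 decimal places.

α ≈ 1.29, β ≈ 4.57

With mean 0.22 fixed, write α = 0.22s, β = 0.78s where s = α+β.
Need P(θ < 0.35) = 0.8 under Beta(0.22s, 0.78s). Normal approximation: (q−m)/√(m(1−m)/s) ≈ z_{0.8} = 0.842, so s ≈ 0.22·0.78·(0.842)²/(0.35−0.22)² = 7.2.
At s = 7.2: P(θ<0.35) ≈ 0.816. Adjusting to match 0.8 gives s ≈ 5.86.
So α = 0.22·5.86 ≈ 1.29, β = 0.78·5.86 ≈ 4.57.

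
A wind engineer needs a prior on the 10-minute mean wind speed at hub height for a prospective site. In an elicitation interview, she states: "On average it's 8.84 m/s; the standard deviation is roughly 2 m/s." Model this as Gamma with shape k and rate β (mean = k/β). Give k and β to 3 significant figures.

For Gamma(k, rate β): mean = k/β, variance = k/β², so CV = 1/√k.
CV = SD/mean = 2/8.84 = 0.2262, hence k = 1/CV² = 19.5.
Then β = k/mean = 19.5/8.84 = 2.21.

k ≈ 19.5, β ≈ 2.21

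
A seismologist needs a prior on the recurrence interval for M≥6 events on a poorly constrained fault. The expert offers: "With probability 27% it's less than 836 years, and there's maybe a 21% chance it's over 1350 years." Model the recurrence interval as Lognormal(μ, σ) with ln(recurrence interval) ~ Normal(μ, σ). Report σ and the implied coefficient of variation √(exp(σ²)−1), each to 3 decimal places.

σ ≈ 0.338, CV ≈ 0.348

If T ~ Lognormal(μ,σ) then ln T ~ Normal(μ,σ), so the p-quantile of ln T is μ + z_p·σ.
ln(836) = 6.729 and ln(1350) = 7.208; z_{0.27} = -0.6128, z_{0.79} = 0.8064.
σ = (7.208 − 6.729)/(0.8064 − (-0.6128)) = 0.338.
μ = 6.729 − (-0.6128)·0.338 = 6.936.
CV = √(exp(σ²)−1) = √(exp(0.1140)−1) = 0.348.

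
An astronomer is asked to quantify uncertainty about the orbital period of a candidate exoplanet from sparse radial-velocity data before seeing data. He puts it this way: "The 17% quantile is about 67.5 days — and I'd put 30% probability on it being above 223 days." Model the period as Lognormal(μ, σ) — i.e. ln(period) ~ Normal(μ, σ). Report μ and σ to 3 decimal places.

μ ≈ 4.983, σ ≈ 0.808

If T ~ Lognormal(μ,σ) then ln T ~ Normal(μ,σ), so the p-quantile of ln T is μ + z_p·σ.
ln(67.5) = 4.212 and ln(223) = 5.407; z_{0.17} = -0.9542, z_{0.7} = 0.5244.
σ = (5.407 − 4.212)/(0.5244 − (-0.9542)) = 0.808.
μ = 4.212 − (-0.9542)·0.808 = 4.983.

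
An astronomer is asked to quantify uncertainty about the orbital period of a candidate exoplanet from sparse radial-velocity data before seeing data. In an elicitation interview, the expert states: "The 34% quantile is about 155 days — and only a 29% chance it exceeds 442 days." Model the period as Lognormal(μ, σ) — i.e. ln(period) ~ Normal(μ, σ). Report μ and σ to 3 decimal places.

If T ~ Lognormal(μ,σ) then ln T ~ Normal(μ,σ), so the p-quantile of ln T is μ + z_p·σ.
ln(155) = 5.043 and ln(442) = 6.091; z_{0.34} = -0.4125, z_{0.71} = 0.5534.
σ = (6.091 − 5.043)/(0.5534 − (-0.4125)) = 1.085.
μ = 5.043 − (-0.4125)·1.085 = 5.491.

μ ≈ 5.491, σ ≈ 1.085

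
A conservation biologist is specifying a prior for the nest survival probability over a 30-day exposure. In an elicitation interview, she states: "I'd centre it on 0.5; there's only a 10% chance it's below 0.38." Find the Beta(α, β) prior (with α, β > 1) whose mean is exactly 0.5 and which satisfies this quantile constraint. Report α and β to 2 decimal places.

With mean 0.5 fixed, write α = 0.5s, β = 0.5s where s = α+β.
Need P(θ < 0.38) = 0.1 under Beta(0.5s, 0.5s). Normal approximation: (q−m)/√(m(1−m)/s) ≈ z_{0.1} = -1.28, so s ≈ 0.5·0.5·(-1.28)²/(0.38−0.5)² = 28.5.
At s = 28.5: P(θ<0.38) ≈ 0.099. Adjusting to match 0.1 gives s ≈ 28.18.
So α = 0.5·28.18 ≈ 14.09, β = 0.5·28.18 ≈ 14.09.

α ≈ 14.09, β ≈ 14.09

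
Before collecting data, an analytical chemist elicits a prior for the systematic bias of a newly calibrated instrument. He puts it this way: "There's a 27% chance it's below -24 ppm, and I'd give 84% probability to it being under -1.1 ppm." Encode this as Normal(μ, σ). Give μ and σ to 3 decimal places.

μ = -15.269, σ = 14.248

The p-quantile of Normal(μ,σ) is μ + z_p·σ, with z_{0.27} = -0.6128 and z_{0.84} = 0.9945.
Eliminate σ: μ = (z₂·x₁ − z₁·x₂)/(z₂ − z₁) = (0.9945·-24 − (-0.6128)·-1.1)/1.607 = -15.269.
Then σ = (x₂ − x₁)/(z₂ − z₁) = (-1.1 − -24)/1.607 = 14.248.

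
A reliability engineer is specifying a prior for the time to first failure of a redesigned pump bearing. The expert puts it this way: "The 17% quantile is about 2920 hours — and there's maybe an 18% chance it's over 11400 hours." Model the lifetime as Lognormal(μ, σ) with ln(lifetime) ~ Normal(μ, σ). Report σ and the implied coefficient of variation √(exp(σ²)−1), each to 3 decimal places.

σ ≈ 0.729, CV ≈ 0.837

If T ~ Lognormal(μ,σ) then ln T ~ Normal(μ,σ), so the p-quantile of ln T is μ + z_p·σ.
ln(2920) = 7.979 and ln(11400) = 9.341; z_{0.17} = -0.9542, z_{0.82} = 0.9154.
σ = (9.341 − 7.979)/(0.9154 − (-0.9542)) = 0.729.
μ = 7.979 − (-0.9542)·0.729 = 8.674.
CV = √(exp(σ²)−1) = √(exp(0.5308)−1) = 0.837.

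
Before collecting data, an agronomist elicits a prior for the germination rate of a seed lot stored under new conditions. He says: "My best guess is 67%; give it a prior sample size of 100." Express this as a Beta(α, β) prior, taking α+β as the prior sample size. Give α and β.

α = 67, β = 33

Under the effective-sample-size interpretation, Beta(α, β) has prior mean α/(α+β) and prior sample size α+β.
So α+β = 100 and α/(α+β) = 0.67, giving α = 0.67·100 = 67 and β = 100 − 67 = 33.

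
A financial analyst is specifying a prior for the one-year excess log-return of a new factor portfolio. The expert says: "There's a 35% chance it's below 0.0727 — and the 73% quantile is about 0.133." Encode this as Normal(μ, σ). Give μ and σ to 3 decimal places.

μ = 0.096, σ = 0.060

The p-quantile of Normal(μ,σ) is μ + z_p·σ, with z_{0.35} = -0.3853 and z_{0.73} = 0.6128.
Eliminate σ: μ = (z₂·x₁ − z₁·x₂)/(z₂ − z₁) = (0.6128·0.0727 − (-0.3853)·0.133)/0.9981 = 0.096.
Then σ = (x₂ − x₁)/(z₂ − z₁) = (0.133 − 0.0727)/0.9981 = 0.060.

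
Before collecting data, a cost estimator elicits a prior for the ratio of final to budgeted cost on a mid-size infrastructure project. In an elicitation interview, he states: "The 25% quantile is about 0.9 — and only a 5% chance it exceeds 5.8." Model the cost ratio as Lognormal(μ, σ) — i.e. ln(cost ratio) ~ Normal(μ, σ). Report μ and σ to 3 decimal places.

μ ≈ 0.436, σ ≈ 0.803

If T ~ Lognormal(μ,σ) then ln T ~ Normal(μ,σ), so the p-quantile of ln T is μ + z_p·σ.
ln(0.9) = -0.1054 and ln(5.8) = 1.758; z_{0.25} = -0.6745, z_{0.95} = 1.645.
σ = (1.758 − -0.1054)/(1.645 − (-0.6745)) = 0.803.
μ = -0.1054 − (-0.6745)·0.803 = 0.436.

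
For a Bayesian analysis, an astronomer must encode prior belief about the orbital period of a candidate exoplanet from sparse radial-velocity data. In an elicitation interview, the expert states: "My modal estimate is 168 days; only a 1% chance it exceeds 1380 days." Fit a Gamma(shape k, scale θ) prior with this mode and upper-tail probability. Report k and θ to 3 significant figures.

Gamma(k,θ) with k>1 has mode (k−1)θ, so θ = 168/(k−1).
Need P(X < 1380) = 0.99 with θ tied to k this way. Start at k = 2, θ = 168: P(X<1380) ≈ 0.998.
Too high — lower k to spread out. Iterating converges to k ≈ 1.75.
Then θ = 168/(1.75−1) ≈ 224.

k ≈ 1.75, θ ≈ 224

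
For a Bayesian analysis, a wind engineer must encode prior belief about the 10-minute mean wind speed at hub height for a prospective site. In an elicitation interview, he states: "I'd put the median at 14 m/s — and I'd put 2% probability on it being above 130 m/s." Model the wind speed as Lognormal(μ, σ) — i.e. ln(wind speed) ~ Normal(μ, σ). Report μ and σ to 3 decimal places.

If T ~ Lognormal(μ,σ) then ln T ~ Normal(μ,σ), so the p-quantile of ln T is μ + z_p·σ.
ln(14) = 2.639 and ln(130) = 4.868; z_{0.5} = 0, z_{0.98} = 2.054.
σ = (4.868 − 2.639)/(2.054 − (0)) = 1.085.
μ = 2.639 − (0)·1.085 = 2.639.

μ ≈ 2.639, σ ≈ 1.085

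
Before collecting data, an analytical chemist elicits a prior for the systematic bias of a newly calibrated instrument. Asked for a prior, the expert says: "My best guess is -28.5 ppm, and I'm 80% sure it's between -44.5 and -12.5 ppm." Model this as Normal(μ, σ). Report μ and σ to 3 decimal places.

μ = -28.500, σ = 12.485

A symmetric 80% interval runs μ ± z·σ with z = 1.282.
Half-width = 16, so σ = 16/1.282 = 12.485.
μ is the stated best guess, -28.500.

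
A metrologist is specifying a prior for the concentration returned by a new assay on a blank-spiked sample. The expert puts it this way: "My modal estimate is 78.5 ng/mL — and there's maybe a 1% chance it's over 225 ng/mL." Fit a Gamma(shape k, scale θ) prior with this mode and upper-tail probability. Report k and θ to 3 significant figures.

k ≈ 5.1, θ ≈ 19.1

Gamma(k,θ) with k>1 has mode (k−1)θ, so θ = 78.5/(k−1).
Need P(X < 225) = 0.99 with θ tied to k this way. Start at k = 2, θ = 78.5: P(X<225) ≈ 0.780.
Too low — raise k to concentrate. Iterating converges to k ≈ 5.1.
Then θ = 78.5/(5.1−1) ≈ 19.1.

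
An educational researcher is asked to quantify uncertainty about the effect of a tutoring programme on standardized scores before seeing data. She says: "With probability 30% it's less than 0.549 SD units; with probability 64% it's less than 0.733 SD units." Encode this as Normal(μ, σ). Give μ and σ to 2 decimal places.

The p-quantile of Normal(μ,σ) is μ + z_p·σ, with z_{0.3} = -0.5244 and z_{0.64} = 0.3585.
Eliminate σ: μ = (z₂·x₁ − z₁·x₂)/(z₂ − z₁) = (0.3585·0.549 − (-0.5244)·0.733)/0.8829 = 0.66.
Then σ = (x₂ − x₁)/(z₂ − z₁) = (0.733 − 0.549)/0.8829 = 0.21.

μ = 0.66, σ = 0.21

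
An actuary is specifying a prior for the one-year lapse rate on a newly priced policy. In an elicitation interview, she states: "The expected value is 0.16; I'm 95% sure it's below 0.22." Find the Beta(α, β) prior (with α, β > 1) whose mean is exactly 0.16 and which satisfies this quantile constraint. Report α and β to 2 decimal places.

With mean 0.16 fixed, write α = 0.16s, β = 0.84s where s = α+β.
Need P(θ < 0.22) = 0.95 under Beta(0.16s, 0.84s). Normal approximation: (q−m)/√(m(1−m)/s) ≈ z_{0.95} = 1.64, so s ≈ 0.16·0.84·(1.64)²/(0.22−0.16)² = 101.0.
At s = 101.0: P(θ<0.22) ≈ 0.941. Adjusting to match 0.95 gives s ≈ 112.06.
So α = 0.16·112.06 ≈ 17.93, β = 0.84·112.06 ≈ 94.13.

α ≈ 17.93, β ≈ 94.13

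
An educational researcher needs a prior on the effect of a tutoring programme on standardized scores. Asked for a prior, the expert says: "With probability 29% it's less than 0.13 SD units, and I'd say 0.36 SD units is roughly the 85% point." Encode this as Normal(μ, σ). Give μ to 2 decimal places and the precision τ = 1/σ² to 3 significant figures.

μ = 0.21, τ = 47.8

For Normal(μ,σ), the p-quantile is μ + z_p·σ. Here z_{0.29} = -0.5534, z_{0.85} = 1.036.
So 0.13 = μ − 0.5534σ and 0.36 = μ + 1.036σ.
Subtracting: σ = (0.36 − 0.13)/(1.036 − (-0.5534)) = 0.14.
Then μ = 0.13 − (-0.5534)·0.14 = 0.21.
Precision τ = 1/σ² = 1/0.1447² = 47.8.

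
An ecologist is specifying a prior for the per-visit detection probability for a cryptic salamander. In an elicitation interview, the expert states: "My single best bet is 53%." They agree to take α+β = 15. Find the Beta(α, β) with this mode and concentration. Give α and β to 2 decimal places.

For α,β > 1 the Beta mode is (α−1)/(α+β−2). With α+β = 15, the mode is (α−1)/13.
Set (α−1)/13 = 0.53 → α = 1 + 0.53·13 = 7.89.
β = 15 − α = 7.11.

α = 7.89, β = 7.11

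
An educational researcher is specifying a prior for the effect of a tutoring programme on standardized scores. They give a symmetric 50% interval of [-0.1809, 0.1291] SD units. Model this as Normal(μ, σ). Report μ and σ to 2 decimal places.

μ = -0.03, σ = 0.23

A symmetric 50% interval runs μ ± z·σ with z = 0.6745.
Half-width = 0.155, so σ = 0.155/0.6745 = 0.23.
μ is the interval midpoint, -0.03.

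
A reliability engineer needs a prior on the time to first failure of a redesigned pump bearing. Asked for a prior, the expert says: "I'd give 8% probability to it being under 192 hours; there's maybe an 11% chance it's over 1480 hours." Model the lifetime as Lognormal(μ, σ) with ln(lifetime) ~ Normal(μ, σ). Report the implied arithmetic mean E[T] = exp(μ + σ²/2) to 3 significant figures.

E[T] ≈ 772 hours

If T ~ Lognormal(μ,σ) then ln T ~ Normal(μ,σ), so the p-quantile of ln T is μ + z_p·σ.
ln(192) = 5.257 and ln(1480) = 7.3; z_{0.08} = -1.405, z_{0.89} = 1.227.
σ = (7.3 − 5.257)/(1.227 − (-1.405)) = 0.776.
μ = 5.257 − (-1.405)·0.776 = 6.348.
E[T] = exp(μ + σ²/2) = exp(6.348 + 0.3011) = 772 hours.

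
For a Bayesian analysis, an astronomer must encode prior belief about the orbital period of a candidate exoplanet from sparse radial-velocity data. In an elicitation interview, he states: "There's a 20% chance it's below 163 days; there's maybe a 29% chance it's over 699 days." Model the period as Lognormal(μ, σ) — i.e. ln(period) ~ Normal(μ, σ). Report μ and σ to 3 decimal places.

μ ≈ 5.972, σ ≈ 1.044

If T ~ Lognormal(μ,σ) then ln T ~ Normal(μ,σ), so the p-quantile of ln T is μ + z_p·σ.
ln(163) = 5.094 and ln(699) = 6.55; z_{0.2} = -0.8416, z_{0.71} = 0.5534.
σ = (6.55 − 5.094)/(0.5534 − (-0.8416)) = 1.044.
μ = 5.094 − (-0.8416)·1.044 = 5.972.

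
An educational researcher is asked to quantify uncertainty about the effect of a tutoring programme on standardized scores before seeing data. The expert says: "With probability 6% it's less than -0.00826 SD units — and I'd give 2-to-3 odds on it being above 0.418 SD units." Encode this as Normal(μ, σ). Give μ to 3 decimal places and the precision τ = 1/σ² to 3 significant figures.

The p-quantile of Normal(μ,σ) is μ + z_p·σ, with z_{0.06} = -1.555 and z_{0.6} = 0.2533.
Eliminate σ: μ = (z₂·x₁ − z₁·x₂)/(z₂ − z₁) = (0.2533·-0.00826 − (-1.555)·0.418)/1.808 = 0.358.
Then σ = (x₂ − x₁)/(z₂ − z₁) = (0.418 − -0.00826)/1.808 = 0.236.
Precision τ = 1/σ² = 1/0.2357² = 18.

μ = 0.358, τ = 18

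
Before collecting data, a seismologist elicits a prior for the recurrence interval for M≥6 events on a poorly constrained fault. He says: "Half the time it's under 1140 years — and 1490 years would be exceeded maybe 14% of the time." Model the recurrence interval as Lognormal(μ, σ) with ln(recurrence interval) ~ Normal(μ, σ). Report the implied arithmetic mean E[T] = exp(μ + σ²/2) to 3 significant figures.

If T ~ Lognormal(μ,σ) then ln T ~ Normal(μ,σ), so the p-quantile of ln T is μ + z_p·σ.
ln(1140) = 7.039 and ln(1490) = 7.307; z_{0.5} = 0, z_{0.86} = 1.08.
σ = (7.307 − 7.039)/(1.08 − (0)) = 0.248.
μ = 7.039 − (0)·0.248 = 7.039.
E[T] = exp(μ + σ²/2) = exp(7.039 + 0.0307) = 1180 years.

E[T] ≈ 1180 years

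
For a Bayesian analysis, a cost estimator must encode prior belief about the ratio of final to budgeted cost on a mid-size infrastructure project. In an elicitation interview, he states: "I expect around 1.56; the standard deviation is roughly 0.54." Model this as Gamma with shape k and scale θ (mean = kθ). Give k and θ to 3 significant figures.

For Gamma(k, scale θ): mean = kθ, variance = kθ², so CV = 1/√k.
CV = SD/mean = 0.54/1.56 = 0.3462, hence k = 1/CV² = 8.35.
Then θ = mean/k = 1.56/8.35 = 0.187.

k ≈ 8.35, θ ≈ 0.187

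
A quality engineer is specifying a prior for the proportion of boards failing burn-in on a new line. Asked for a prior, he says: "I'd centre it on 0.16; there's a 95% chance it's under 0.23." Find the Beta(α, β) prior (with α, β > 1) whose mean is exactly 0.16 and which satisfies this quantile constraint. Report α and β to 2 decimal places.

α ≈ 13.35, β ≈ 70.10

With mean 0.16 fixed, write α = 0.16s, β = 0.84s where s = α+β.
Need P(θ < 0.23) = 0.95 under Beta(0.16s, 0.84s). Normal approximation: (q−m)/√(m(1−m)/s) ≈ z_{0.95} = 1.64, so s ≈ 0.16·0.84·(1.64)²/(0.23−0.16)² = 74.2.
At s = 74.2: P(θ<0.23) ≈ 0.940. Adjusting to match 0.95 gives s ≈ 83.46.
So α = 0.16·83.46 ≈ 13.35, β = 0.84·83.46 ≈ 70.10.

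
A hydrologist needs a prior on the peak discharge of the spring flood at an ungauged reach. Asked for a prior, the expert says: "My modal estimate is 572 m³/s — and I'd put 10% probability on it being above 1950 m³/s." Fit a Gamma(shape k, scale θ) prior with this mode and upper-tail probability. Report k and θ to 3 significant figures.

Gamma(k,θ) with k>1 has mode (k−1)θ, so θ = 572/(k−1).
Need P(X < 1950) = 0.9 with θ tied to k this way. Start at k = 2, θ = 572: P(X<1950) ≈ 0.854.
Too low — raise k to concentrate. Iterating converges to k ≈ 2.25.
Then θ = 572/(2.25−1) ≈ 458.

k ≈ 2.25, θ ≈ 458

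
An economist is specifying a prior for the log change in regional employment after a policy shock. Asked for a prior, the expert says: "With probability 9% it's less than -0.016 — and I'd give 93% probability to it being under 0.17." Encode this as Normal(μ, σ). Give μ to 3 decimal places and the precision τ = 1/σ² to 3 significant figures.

The p-quantile of Normal(μ,σ) is μ + z_p·σ, with z_{0.09} = -1.341 and z_{0.93} = 1.476.
Eliminate σ: μ = (z₂·x₁ − z₁·x₂)/(z₂ − z₁) = (1.476·-0.016 − (-1.341)·0.17)/2.817 = 0.073.
Then σ = (x₂ − x₁)/(z₂ − z₁) = (0.17 − -0.016)/2.817 = 0.066.
Precision τ = 1/σ² = 1/0.06604² = 229.

μ = 0.073, τ = 229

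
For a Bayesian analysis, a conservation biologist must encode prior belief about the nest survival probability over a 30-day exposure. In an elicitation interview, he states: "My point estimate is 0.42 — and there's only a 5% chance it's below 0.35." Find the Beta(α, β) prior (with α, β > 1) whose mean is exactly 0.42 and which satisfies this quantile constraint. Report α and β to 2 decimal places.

α ≈ 55.01, β ≈ 75.97

With mean 0.42 fixed, write α = 0.42s, β = 0.58s where s = α+β.
Need P(θ < 0.35) = 0.05 under Beta(0.42s, 0.58s). Normal approximation: (q−m)/√(m(1−m)/s) ≈ z_{0.05} = -1.64, so s ≈ 0.42·0.58·(-1.64)²/(0.35−0.42)² = 134.5.
At s = 134.5: P(θ<0.35) ≈ 0.048. Adjusting to match 0.05 gives s ≈ 130.98.
So α = 0.42·130.98 ≈ 55.01, β = 0.58·130.98 ≈ 75.97.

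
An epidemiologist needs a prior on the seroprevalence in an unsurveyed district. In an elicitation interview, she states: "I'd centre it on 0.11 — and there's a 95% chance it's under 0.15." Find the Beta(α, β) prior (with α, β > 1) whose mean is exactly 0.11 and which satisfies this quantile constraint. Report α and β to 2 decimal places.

α ≈ 20.35, β ≈ 164.65

With mean 0.11 fixed, write α = 0.11s, β = 0.89s where s = α+β.
Need P(θ < 0.15) = 0.95 under Beta(0.11s, 0.89s). Normal approximation: (q−m)/√(m(1−m)/s) ≈ z_{0.95} = 1.64, so s ≈ 0.11·0.89·(1.64)²/(0.15−0.11)² = 165.5.
At s = 165.5: P(θ<0.15) ≈ 0.941. Adjusting to match 0.95 gives s ≈ 185.00.
So α = 0.11·185.00 ≈ 20.35, β = 0.89·185.00 ≈ 164.65.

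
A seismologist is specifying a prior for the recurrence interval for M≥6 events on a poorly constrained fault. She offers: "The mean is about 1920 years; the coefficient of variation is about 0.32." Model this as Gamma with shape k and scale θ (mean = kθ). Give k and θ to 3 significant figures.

k ≈ 9.77, θ ≈ 197

For Gamma(k, scale θ): mean = kθ, variance = kθ², so CV = 1/√k.
CV = 0.32, hence k = 1/CV² = 9.77.
Then θ = mean/k = 1920/9.77 = 197.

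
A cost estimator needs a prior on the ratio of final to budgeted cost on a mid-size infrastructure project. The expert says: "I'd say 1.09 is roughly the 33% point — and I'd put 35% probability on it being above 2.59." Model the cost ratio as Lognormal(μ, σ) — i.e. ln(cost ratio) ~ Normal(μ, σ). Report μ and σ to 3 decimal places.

If T ~ Lognormal(μ,σ) then ln T ~ Normal(μ,σ), so the p-quantile of ln T is μ + z_p·σ.
ln(1.09) = 0.08618 and ln(2.59) = 0.9517; z_{0.33} = -0.4399, z_{0.65} = 0.3853.
σ = (0.9517 − 0.08618)/(0.3853 − (-0.4399)) = 1.049.
μ = 0.08618 − (-0.4399)·1.049 = 0.548.

μ ≈ 0.548, σ ≈ 1.049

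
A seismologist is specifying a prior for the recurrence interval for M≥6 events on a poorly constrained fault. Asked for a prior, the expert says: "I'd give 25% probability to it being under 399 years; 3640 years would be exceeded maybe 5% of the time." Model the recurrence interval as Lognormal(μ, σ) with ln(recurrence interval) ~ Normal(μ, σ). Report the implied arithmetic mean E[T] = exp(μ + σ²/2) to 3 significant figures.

E[T] ≈ 1200 years

If T ~ Lognormal(μ,σ) then ln T ~ Normal(μ,σ), so the p-quantile of ln T is μ + z_p·σ.
ln(399) = 5.989 and ln(3640) = 8.2; z_{0.25} = -0.6745, z_{0.95} = 1.645.
σ = (8.2 − 5.989)/(1.645 − (-0.6745)) = 0.953.
μ = 5.989 − (-0.6745)·0.953 = 6.632.
E[T] = exp(μ + σ²/2) = exp(6.632 + 0.4543) = 1200 years.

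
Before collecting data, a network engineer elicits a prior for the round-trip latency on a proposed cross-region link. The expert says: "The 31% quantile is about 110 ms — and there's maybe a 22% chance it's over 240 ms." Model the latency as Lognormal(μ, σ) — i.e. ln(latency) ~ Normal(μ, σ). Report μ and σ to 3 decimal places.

μ ≈ 5.006, σ ≈ 0.615

If T ~ Lognormal(μ,σ) then ln T ~ Normal(μ,σ), so the p-quantile of ln T is μ + z_p·σ.
ln(110) = 4.7 and ln(240) = 5.481; z_{0.31} = -0.4959, z_{0.78} = 0.7722.
σ = (5.481 − 4.7)/(0.7722 − (-0.4959)) = 0.615.
μ = 4.7 − (-0.4959)·0.615 = 5.006.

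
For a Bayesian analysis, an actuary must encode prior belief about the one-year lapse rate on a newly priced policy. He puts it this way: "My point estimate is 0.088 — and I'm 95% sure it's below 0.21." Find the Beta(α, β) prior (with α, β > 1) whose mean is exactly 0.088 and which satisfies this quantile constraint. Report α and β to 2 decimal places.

α ≈ 1.72, β ≈ 17.81

With mean 0.088 fixed, write α = 0.088s, β = 0.912s where s = α+β.
Need P(θ < 0.21) = 0.95 under Beta(0.088s, 0.912s). Normal approximation: (q−m)/√(m(1−m)/s) ≈ z_{0.95} = 1.64, so s ≈ 0.088·0.912·(1.64)²/(0.21−0.088)² = 14.6.
At s = 14.6: P(θ<0.21) ≈ 0.930. Adjusting to match 0.95 gives s ≈ 19.52.
So α = 0.088·19.52 ≈ 1.72, β = 0.912·19.52 ≈ 17.81.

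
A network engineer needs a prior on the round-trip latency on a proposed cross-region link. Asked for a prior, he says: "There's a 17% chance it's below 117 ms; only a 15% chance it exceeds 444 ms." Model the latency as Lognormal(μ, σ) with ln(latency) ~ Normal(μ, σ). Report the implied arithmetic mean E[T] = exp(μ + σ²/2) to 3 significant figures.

E[T] ≈ 278 ms

If T ~ Lognormal(μ,σ) then ln T ~ Normal(μ,σ), so the p-quantile of ln T is μ + z_p·σ.
ln(117) = 4.762 and ln(444) = 6.096; z_{0.17} = -0.9542, z_{0.85} = 1.036.
σ = (6.096 − 4.762)/(1.036 − (-0.9542)) = 0.670.
μ = 4.762 − (-0.9542)·0.670 = 5.401.
E[T] = exp(μ + σ²/2) = exp(5.401 + 0.2244) = 278 ms.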